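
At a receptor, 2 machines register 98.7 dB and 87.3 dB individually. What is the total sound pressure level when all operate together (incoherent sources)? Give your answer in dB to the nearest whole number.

99 dB

Incoherent sources combine by intensity addition: L_total = 10·log₁₀(Σ 10^(L_i/10)).
Σ 10^(L/10) = 10^(98.7/10) + 10^(87.3/10) = 7.950e+09.
L_total = 10·log₁₀(7.950e+09) = 99.00 dB.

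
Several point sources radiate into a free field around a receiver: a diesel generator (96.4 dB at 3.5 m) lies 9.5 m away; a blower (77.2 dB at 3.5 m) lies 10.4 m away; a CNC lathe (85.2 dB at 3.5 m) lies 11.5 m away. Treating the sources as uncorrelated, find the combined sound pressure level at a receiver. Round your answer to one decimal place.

First find each source's level at the receiver (point-source: −20·log₁₀(r/r_ref)), then combine on an intensity basis.
diesel generator: 96.4 − 20·log₁₀(9.5/3.5) = 96.4 − 8.67 = 87.73 dB.
blower: 77.2 − 20·log₁₀(10.4/3.5) = 77.2 − 9.46 = 67.74 dB.
CNC lathe: 85.2 − 20·log₁₀(11.5/3.5) = 85.2 − 10.33 = 74.87 dB.
Σ 10^(L/10) = 6.291e+08 → L_total = 10·log₁₀(6.291e+08) = 87.99 dB.

88.0 dB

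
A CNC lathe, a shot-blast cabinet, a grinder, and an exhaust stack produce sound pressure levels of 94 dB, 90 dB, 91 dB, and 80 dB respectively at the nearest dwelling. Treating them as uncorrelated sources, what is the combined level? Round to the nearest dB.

Incoherent sources combine by intensity addition: L_total = 10·log₁₀(Σ 10^(L_i/10)).
Σ 10^(L/10) = 10^(94/10) + 10^(90/10) + 10^(91/10) + 10^(80/10) = 4.871e+09.
L_total = 10·log₁₀(4.871e+09) = 96.88 dB.

97 dB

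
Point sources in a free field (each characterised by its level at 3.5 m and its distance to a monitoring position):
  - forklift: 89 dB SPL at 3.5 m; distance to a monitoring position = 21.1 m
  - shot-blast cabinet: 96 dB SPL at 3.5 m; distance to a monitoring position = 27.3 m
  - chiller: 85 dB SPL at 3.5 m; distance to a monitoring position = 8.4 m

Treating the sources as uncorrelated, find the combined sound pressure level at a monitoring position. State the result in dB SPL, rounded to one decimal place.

Propagate each source to the receiver with L = L_ref − 20·log₁₀(r/r_ref), then add intensities.
forklift: 89 − 20·log₁₀(21.1/3.5) = 89 − 15.60 = 73.40 dB SPL.
shot-blast cabinet: 96 − 20·log₁₀(27.3/3.5) = 96 − 17.84 = 78.16 dB SPL.
chiller: 85 − 20·log₁₀(8.4/3.5) = 85 − 7.60 = 77.40 dB SPL.
Σ 10^(L/10) = 1.422e+08 → L_total = 10·log₁₀(1.422e+08) = 81.53 dB SPL.

81.5 dB SPL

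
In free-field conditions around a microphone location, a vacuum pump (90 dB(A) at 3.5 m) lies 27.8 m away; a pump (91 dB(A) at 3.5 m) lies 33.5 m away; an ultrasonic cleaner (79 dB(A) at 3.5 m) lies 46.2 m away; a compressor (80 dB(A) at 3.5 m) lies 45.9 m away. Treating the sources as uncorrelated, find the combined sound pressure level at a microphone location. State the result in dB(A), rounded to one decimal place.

74.9 dB(A)

Apply inverse-square spreading to bring every level to the receiver, then sum 10^(L/10).
vacuum pump: 90 − 20·log₁₀(27.8/3.5) = 90 − 18.00 = 72.00 dB(A).
pump: 91 − 20·log₁₀(33.5/3.5) = 91 − 19.62 = 71.38 dB(A).
ultrasonic cleaner: 79 − 20·log₁₀(46.2/3.5) = 79 − 22.41 = 56.59 dB(A).
compressor: 80 − 20·log₁₀(45.9/3.5) = 80 − 22.35 = 57.65 dB(A).
Σ 10^(L/10) = 3.063e+07 → L_total = 10·log₁₀(3.063e+07) = 74.86 dB(A).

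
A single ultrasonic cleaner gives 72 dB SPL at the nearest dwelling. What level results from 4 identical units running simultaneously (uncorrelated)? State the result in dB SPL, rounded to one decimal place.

78.0 dB SPL

L_total = L₁ + 10·log₁₀ N for N identical incoherent sources.
L_total = 72 + 10·log₁₀(4) = 72 + 6.021 = 78.02 dB SPL.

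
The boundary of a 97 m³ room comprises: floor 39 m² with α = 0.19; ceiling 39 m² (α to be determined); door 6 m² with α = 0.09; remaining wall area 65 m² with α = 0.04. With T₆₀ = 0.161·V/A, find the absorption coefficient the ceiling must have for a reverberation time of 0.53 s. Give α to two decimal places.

0.49

Required total absorption A = 0.161·97/0.53 = 29.47 m².
Absorption from the other surfaces = 39·0.19 + 6·0.09 + 65·0.04 = 10.55 m², so the ceiling must supply 18.92 m² over 39 m².
α = 18.92/39 = 0.485.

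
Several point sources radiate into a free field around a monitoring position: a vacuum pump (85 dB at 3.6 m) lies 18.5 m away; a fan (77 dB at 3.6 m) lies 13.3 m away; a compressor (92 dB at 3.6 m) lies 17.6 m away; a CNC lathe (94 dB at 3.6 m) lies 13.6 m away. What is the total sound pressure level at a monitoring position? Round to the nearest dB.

First find each source's level at the receiver (point-source: −20·log₁₀(r/r_ref)), then combine on an intensity basis.
vacuum pump: 85 − 20·log₁₀(18.5/3.6) = 85 − 14.22 = 70.78 dB.
fan: 77 − 20·log₁₀(13.3/3.6) = 77 − 11.35 = 65.65 dB.
compressor: 92 − 20·log₁₀(17.6/3.6) = 92 − 13.78 = 78.22 dB.
CNC lathe: 94 − 20·log₁₀(13.6/3.6) = 94 − 11.54 = 82.46 dB.
Σ 10^(L/10) = 2.580e+08 → L_total = 10·log₁₀(2.580e+08) = 84.12 dB.

84 dB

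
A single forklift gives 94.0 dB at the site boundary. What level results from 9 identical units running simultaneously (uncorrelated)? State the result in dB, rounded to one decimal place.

L_total = L₁ + 10·log₁₀ N for N identical incoherent sources.
L_total = 94.0 + 10·log₁₀(9) = 94.0 + 9.542 = 103.54 dB.

103.5 dB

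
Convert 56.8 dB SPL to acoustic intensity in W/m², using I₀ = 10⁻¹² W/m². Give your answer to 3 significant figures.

L = 10·log₁₀(I/I₀) ⇒ I = I₀·10^(L/10) = 10⁻¹² × 10^5.68.

4.79e-07 W/m²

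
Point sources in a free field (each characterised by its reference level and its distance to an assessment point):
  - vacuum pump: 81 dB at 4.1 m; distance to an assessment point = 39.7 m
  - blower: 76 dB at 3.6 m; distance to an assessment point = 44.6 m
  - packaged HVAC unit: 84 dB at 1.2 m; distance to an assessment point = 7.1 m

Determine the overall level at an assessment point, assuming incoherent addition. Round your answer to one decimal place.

69.4 dB

Propagate each source to the receiver with L = L_ref − 20·log₁₀(r/r_ref), then add intensities.
vacuum pump: 81 − 20·log₁₀(39.7/4.1) = 81 − 19.72 = 61.28 dB.
blower: 76 − 20·log₁₀(44.6/3.6) = 76 − 21.86 = 54.14 dB.
packaged HVAC unit: 84 − 20·log₁₀(7.1/1.2) = 84 − 15.44 = 68.56 dB.
Σ 10^(L/10) = 8.777e+06 → L_total = 10·log₁₀(8.777e+06) = 69.43 dB.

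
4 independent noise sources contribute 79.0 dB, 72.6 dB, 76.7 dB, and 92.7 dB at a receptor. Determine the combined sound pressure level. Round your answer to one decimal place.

93.0 dB

Incoherent sources combine by intensity addition: L_total = 10·log₁₀(Σ 10^(L_i/10)).
Σ 10^(L/10) = 10^(79.0/10) + 10^(72.6/10) + 10^(76.7/10) + 10^(92.7/10) = 2.006e+09.
L_total = 10·log₁₀(2.006e+09) = 93.02 dB.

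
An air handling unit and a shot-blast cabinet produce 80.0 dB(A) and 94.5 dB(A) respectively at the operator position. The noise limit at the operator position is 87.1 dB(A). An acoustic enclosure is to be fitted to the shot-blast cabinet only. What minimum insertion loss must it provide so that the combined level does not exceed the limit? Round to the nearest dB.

8 dB

Everything except the shot-blast cabinet sums to 10^(80.0/10) = 1.000e+08 in linear terms, 80.00 dB(A).
The limit corresponds to 10^(87.1/10) = 5.129e+08; subtracting the fixed part leaves 4.129e+08 for the shot-blast cabinet, i.e. 86.16 dB(A).
So the shot-blast cabinet must be reduced from 94.5 to 86.16 dB(A): IL = 8.34 dB.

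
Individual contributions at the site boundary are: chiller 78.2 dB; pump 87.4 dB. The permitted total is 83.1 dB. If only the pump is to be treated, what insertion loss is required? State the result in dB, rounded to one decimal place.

6.0 dB

Everything except the pump sums to 10^(78.2/10) = 6.607e+07 in linear terms, 78.20 dB.
The limit corresponds to 10^(83.1/10) = 2.042e+08; subtracting the fixed part leaves 1.381e+08 for the pump, i.e. 81.40 dB.
Required insertion loss = 87.4 − 81.40 = 6.00 dB.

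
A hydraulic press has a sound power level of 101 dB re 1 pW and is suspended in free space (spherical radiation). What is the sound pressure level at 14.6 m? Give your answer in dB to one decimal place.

L_p = L_w − 10·log₁₀(4π·r²) with r = 14.6 m.
4π·r² = 2679 m², 10·log₁₀ of that is 34.279 dB.
L_p = 101 − 34.279 = 66.72 dB.

66.7 dB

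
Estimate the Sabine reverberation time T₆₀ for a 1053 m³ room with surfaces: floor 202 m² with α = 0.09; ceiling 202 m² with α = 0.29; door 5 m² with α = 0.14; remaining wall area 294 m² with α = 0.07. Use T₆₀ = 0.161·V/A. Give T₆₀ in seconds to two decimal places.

Summing Sᵢαᵢ: 202·0.09 + 202·0.29 + 5·0.14 + 294·0.07 = 98.04 m².
T₆₀ = 0.161 × 1053 / 98.04 = 1.729 s.

1.73 s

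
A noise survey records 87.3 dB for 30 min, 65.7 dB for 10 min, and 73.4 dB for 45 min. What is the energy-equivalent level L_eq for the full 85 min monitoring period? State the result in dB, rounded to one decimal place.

Weight each interval's intensity by its duration and average over T = 85 min:
Σ tᵢ·10^(Lᵢ/10) = 30·10^(87.3/10) + 10·10^(65.7/10) + 45·10^(73.4/10) = 1.713e+10.
L_eq = 10·log₁₀(1.713e+10/85) = 83.04 dB.

83.0 dB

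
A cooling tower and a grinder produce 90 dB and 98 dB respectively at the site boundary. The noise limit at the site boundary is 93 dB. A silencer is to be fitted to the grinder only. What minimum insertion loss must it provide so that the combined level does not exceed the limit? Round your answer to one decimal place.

8.0 dB

The untreated sources together contribute 10^(90/10) = 1.000e+09, i.e. 90.00 dB.
The limit corresponds to 10^(93/10) = 1.995e+09; subtracting the fixed part leaves 9.953e+08 for the grinder, i.e. 89.98 dB.
So the grinder must be reduced from 98 to 89.98 dB: IL = 8.02 dB.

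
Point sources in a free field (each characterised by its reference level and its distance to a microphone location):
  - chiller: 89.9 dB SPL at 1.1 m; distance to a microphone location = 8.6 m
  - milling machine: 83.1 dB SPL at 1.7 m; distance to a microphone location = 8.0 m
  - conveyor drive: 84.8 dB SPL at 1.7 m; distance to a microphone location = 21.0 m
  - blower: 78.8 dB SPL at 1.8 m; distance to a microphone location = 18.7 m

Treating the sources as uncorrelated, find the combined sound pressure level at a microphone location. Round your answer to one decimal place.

74.5 dB SPL

First find each source's level at the receiver (point-source: −20·log₁₀(r/r_ref)), then combine on an intensity basis.
chiller: 89.9 − 20·log₁₀(8.6/1.1) = 89.9 − 17.86 = 72.04 dB SPL.
milling machine: 83.1 − 20·log₁₀(8.0/1.7) = 83.1 − 13.45 = 69.65 dB SPL.
conveyor drive: 84.8 − 20·log₁₀(21.0/1.7) = 84.8 − 21.84 = 62.96 dB SPL.
blower: 78.8 − 20·log₁₀(18.7/1.8) = 78.8 − 20.33 = 58.47 dB SPL.
Σ 10^(L/10) = 2.789e+07 → L_total = 10·log₁₀(2.789e+07) = 74.45 dB SPL.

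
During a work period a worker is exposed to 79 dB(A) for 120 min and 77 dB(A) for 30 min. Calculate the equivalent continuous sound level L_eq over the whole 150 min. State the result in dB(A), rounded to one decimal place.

78.7 dB(A)

The energy average is taken in the linear domain: L_eq = 10·log₁₀[(Σ tᵢ·10^(Lᵢ/10))/T], T = 150 min.
Σ tᵢ·10^(Lᵢ/10) = 120·10^(79/10) + 30·10^(77/10) = 1.104e+10.
L_eq = 10·log₁₀(1.104e+10/150) = 78.67 dB(A).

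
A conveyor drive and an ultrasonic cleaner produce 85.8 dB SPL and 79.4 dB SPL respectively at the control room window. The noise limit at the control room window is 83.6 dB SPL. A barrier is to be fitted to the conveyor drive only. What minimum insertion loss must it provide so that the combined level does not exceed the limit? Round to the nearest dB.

The untreated sources together contribute 10^(79.4/10) = 8.710e+07, i.e. 79.40 dB SPL.
The limit corresponds to 10^(83.6/10) = 2.291e+08; subtracting the fixed part leaves 1.420e+08 for the conveyor drive, i.e. 81.52 dB SPL.
Required insertion loss = 85.8 − 81.52 = 4.28 dB.

4 dB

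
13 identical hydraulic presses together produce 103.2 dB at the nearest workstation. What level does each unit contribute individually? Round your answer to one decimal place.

92.1 dB

For N identical incoherent sources L_total = L₁ + 10·log₁₀ N, so L₁ = 103.2 − 10·log₁₀(13) = 103.2 − 11.139.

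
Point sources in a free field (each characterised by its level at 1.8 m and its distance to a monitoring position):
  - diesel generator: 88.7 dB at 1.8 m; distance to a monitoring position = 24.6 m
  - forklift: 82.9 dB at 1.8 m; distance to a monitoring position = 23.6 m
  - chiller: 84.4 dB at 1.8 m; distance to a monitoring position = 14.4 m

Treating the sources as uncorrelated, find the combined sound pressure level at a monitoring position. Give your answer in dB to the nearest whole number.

Apply inverse-square spreading to bring every level to the receiver, then sum 10^(L/10).
diesel generator: 88.7 − 20·log₁₀(24.6/1.8) = 88.7 − 22.71 = 65.99 dB.
forklift: 82.9 − 20·log₁₀(23.6/1.8) = 82.9 − 22.35 = 60.55 dB.
chiller: 84.4 − 20·log₁₀(14.4/1.8) = 84.4 − 18.06 = 66.34 dB.
Σ 10^(L/10) = 9.407e+06 → L_total = 10·log₁₀(9.407e+06) = 69.73 dB.

70 dB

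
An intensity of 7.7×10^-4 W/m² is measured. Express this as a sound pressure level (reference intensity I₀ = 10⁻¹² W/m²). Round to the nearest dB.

89 dB

L = 10·log₁₀(I/I₀) = 10·log₁₀(7.7×10^-4/10⁻¹²) = 10·log₁₀(7.7×10^8).
L = 10·(0.8865 + 8) = 88.86 dB.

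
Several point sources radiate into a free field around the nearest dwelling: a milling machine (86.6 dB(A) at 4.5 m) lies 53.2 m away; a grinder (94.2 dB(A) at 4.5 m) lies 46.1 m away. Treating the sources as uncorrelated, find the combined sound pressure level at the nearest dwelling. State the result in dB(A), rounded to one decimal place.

Apply inverse-square spreading to bring every level to the receiver, then sum 10^(L/10).
milling machine: 86.6 − 20·log₁₀(53.2/4.5) = 86.6 − 21.45 = 65.15 dB(A).
grinder: 94.2 − 20·log₁₀(46.1/4.5) = 94.2 − 20.21 = 73.99 dB(A).
Σ 10^(L/10) = 2.833e+07 → L_total = 10·log₁₀(2.833e+07) = 74.52 dB(A).

74.5 dB(A)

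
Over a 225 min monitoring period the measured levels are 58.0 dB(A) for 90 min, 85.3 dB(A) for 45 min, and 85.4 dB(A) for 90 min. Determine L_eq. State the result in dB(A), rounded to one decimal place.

The energy average is taken in the linear domain: L_eq = 10·log₁₀[(Σ tᵢ·10^(Lᵢ/10))/T], T = 225 min.
Σ tᵢ·10^(Lᵢ/10) = 90·10^(58.0/10) + 45·10^(85.3/10) + 90·10^(85.4/10) = 4.651e+10.
L_eq = 10·log₁₀(4.651e+10/225) = 83.15 dB(A).

83.2 dB(A)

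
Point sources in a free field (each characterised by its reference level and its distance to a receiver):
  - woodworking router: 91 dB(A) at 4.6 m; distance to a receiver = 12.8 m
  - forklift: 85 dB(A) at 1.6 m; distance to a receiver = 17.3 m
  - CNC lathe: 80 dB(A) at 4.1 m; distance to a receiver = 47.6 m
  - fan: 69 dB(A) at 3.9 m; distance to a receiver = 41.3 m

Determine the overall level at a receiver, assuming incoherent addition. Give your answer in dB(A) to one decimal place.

82.2 dB(A)

Propagate each source to the receiver with L = L_ref − 20·log₁₀(r/r_ref), then add intensities.
woodworking router: 91 − 20·log₁₀(12.8/4.6) = 91 − 8.89 = 82.11 dB(A).
forklift: 85 − 20·log₁₀(17.3/1.6) = 85 − 20.68 = 64.32 dB(A).
CNC lathe: 80 − 20·log₁₀(47.6/4.1) = 80 − 21.30 = 58.70 dB(A).
fan: 69 − 20·log₁₀(41.3/3.9) = 69 − 20.50 = 48.50 dB(A).
Σ 10^(L/10) = 1.661e+08 → L_total = 10·log₁₀(1.661e+08) = 82.20 dB(A).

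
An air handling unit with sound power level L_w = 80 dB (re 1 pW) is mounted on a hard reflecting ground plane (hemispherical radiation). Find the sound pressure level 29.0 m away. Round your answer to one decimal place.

L_p = L_w − 10·log₁₀(2π·r²) with r = 29.0 m.
2π·r² = 5284 m², 10·log₁₀ of that is 37.230 dB.
L_p = 80 − 37.230 = 42.77 dB.

42.8 dB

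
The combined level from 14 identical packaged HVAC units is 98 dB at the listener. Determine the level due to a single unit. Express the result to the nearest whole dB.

14 equal contributions raise the level by 10·log₁₀ 14 = 11.461 dB, so each unit alone gives 98 − 11.461.

87 dB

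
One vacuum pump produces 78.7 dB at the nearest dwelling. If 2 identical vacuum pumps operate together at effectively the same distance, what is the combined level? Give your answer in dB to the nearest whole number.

82 dB

With 2 equal, uncorrelated contributions the intensity is 2× that of one unit, giving a rise of 10·log₁₀ 2.
L_total = 78.7 + 10·log₁₀(2) = 78.7 + 3.010 = 81.71 dB.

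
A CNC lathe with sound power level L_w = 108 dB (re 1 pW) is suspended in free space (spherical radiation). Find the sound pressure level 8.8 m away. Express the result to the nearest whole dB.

78 dB

Free-field spherical radiation: L_p = L_w − 10·log₁₀(4π·r²), r = 8.8 m.
4π·r² = 973.1 m², 10·log₁₀ of that is 29.882 dB.
L_p = 108 − 29.882 = 78.12 dB.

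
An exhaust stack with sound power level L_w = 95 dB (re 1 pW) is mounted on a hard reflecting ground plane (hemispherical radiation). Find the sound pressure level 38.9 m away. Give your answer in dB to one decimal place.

55.2 dB

Free-field hemispherical radiation: L_p = L_w − 10·log₁₀(2π·r²), r = 38.9 m.
2π·r² = 9508 m², 10·log₁₀ of that is 39.781 dB.
L_p = 95 − 39.781 = 55.22 dB.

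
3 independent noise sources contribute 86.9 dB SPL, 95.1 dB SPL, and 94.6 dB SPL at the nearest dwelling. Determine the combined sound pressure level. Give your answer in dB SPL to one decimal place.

For uncorrelated sources the intensities add, so convert each level to linear form, sum, and take 10·log₁₀ of the total.
Σ 10^(L/10) = 10^(86.9/10) + 10^(95.1/10) + 10^(94.6/10) = 6.610e+09.
L_total = 10·log₁₀(6.610e+09) = 98.20 dB SPL.

98.2 dB SPL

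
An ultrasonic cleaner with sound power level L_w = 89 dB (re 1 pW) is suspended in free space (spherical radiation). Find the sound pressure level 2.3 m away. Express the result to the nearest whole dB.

L_p = L_w − 10·log₁₀(4π·r²) with r = 2.3 m.
4π·r² = 66.48 m², 10·log₁₀ of that is 18.227 dB.
L_p = 89 − 18.227 = 70.77 dB.

71 dB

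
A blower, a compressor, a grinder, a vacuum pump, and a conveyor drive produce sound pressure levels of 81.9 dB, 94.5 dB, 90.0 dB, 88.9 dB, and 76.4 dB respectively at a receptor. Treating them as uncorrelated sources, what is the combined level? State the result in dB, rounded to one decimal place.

For uncorrelated sources the intensities add, so convert each level to linear form, sum, and take 10·log₁₀ of the total.
Σ 10^(L/10) = 10^(81.9/10) + 10^(94.5/10) + 10^(90.0/10) + 10^(88.9/10) + 10^(76.4/10) = 4.793e+09.
L_total = 10·log₁₀(4.793e+09) = 96.81 dB.

96.8 dB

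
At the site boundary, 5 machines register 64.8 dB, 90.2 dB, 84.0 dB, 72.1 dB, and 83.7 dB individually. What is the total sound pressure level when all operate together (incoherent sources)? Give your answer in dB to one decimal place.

91.9 dB

Incoherent sources combine by intensity addition: L_total = 10·log₁₀(Σ 10^(L_i/10)).
Σ 10^(L/10) = 10^(64.8/10) + 10^(90.2/10) + 10^(84.0/10) + 10^(72.1/10) + 10^(83.7/10) = 1.552e+09.
L_total = 10·log₁₀(1.552e+09) = 91.91 dB.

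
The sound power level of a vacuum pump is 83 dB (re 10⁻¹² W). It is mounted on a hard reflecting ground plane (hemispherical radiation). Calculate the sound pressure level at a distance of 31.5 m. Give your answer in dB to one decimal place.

45.1 dB

The power spreads over a hemisphere of area 2π·r², so L_p = L_w − 10·log₁₀(2π·r²).
2π·r² = 6234 m², 10·log₁₀ of that is 37.948 dB.
L_p = 83 − 37.948 = 45.05 dB.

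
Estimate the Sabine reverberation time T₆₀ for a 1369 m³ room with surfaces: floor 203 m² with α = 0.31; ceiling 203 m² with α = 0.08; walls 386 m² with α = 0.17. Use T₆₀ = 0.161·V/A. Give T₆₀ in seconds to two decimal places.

1.52 s

A = Σ Sᵢαᵢ = 203·0.31 + 203·0.08 + 386·0.17 = 144.79 m².
T₆₀ = 0.161 × 1369 / 144.79 = 1.522 s.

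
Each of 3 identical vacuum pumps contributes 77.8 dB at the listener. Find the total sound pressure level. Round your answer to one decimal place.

N identical incoherent sources raise the level by 10·log₁₀ N.
L_total = 77.8 + 10·log₁₀(3) = 77.8 + 4.771 = 82.57 dB.

82.6 dB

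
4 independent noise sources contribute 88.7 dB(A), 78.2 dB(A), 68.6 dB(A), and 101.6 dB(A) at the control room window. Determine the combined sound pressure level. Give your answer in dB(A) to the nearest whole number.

Incoherent sources combine by intensity addition: L_total = 10·log₁₀(Σ 10^(L_i/10)).
Σ 10^(L/10) = 10^(88.7/10) + 10^(78.2/10) + 10^(68.6/10) + 10^(101.6/10) = 1.527e+10.
L_total = 10·log₁₀(1.527e+10) = 101.84 dB(A).

102 dB(A)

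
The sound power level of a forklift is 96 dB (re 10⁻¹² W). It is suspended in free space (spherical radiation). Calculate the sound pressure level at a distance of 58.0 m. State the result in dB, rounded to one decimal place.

49.7 dB

L_p = L_w − 10·log₁₀(4π·r²) with r = 58.0 m.
4π·r² = 4.227e+04 m², 10·log₁₀ of that is 46.261 dB.
L_p = 96 − 46.261 = 49.74 dB.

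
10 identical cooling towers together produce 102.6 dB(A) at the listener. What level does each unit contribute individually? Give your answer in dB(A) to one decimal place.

92.6 dB(A)

10 equal contributions raise the level by 10·log₁₀ 10 = 10.000 dB, so each unit alone gives 102.6 − 10.000.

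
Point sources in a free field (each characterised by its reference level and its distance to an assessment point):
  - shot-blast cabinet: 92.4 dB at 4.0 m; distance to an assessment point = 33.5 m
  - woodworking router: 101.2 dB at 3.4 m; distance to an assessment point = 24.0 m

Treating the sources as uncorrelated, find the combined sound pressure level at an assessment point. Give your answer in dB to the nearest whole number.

85 dB

Apply inverse-square spreading to bring every level to the receiver, then sum 10^(L/10).
shot-blast cabinet: 92.4 − 20·log₁₀(33.5/4.0) = 92.4 − 18.46 = 73.94 dB.
woodworking router: 101.2 − 20·log₁₀(24.0/3.4) = 101.2 − 16.97 = 84.23 dB.
Σ 10^(L/10) = 2.893e+08 → L_total = 10·log₁₀(2.893e+08) = 84.61 dB.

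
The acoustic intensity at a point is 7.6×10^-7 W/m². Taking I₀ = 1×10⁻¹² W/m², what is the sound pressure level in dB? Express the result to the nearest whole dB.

L = 10·log₁₀(I/I₀) = 10·log₁₀(7.6×10^-7/10⁻¹²) = 10·log₁₀(7.6×10^5).
L = 10·(0.8808 + 5) = 58.81 dB.

59 dB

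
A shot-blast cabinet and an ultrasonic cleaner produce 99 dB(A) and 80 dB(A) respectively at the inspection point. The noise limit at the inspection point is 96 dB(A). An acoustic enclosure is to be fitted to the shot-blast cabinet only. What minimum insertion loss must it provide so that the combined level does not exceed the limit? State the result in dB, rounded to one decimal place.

3.1 dB

Everything except the shot-blast cabinet sums to 10^(80/10) = 1.000e+08 in linear terms, 80.00 dB(A).
The limit corresponds to 10^(96/10) = 3.981e+09; subtracting the fixed part leaves 3.881e+09 for the shot-blast cabinet, i.e. 95.89 dB(A).
So the shot-blast cabinet must be reduced from 99 to 95.89 dB(A): IL = 3.11 dB.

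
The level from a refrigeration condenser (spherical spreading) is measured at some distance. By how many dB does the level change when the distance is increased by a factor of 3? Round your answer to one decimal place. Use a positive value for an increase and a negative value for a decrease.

-9.5 dB

With spherical spreading the level changes by −20·log₁₀(r₂/r₁).
ΔL = −20·log₁₀(3) = -9.54 dB.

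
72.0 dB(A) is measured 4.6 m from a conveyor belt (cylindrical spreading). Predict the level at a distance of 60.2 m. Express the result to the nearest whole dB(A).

61 dB(A)

Cylindrical spreading from a line source gives a 10·log₁₀(r₂/r₁) drop.
L₂ = 72.0 − 10·log₁₀(60.2/4.6) = 72.0 − 11.168 = 60.83 dB(A).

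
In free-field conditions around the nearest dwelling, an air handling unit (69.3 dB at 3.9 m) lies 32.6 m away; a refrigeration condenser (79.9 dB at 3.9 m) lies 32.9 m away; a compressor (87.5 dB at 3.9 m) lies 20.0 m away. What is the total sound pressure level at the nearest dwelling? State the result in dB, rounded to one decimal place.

73.6 dB

Apply inverse-square spreading to bring every level to the receiver, then sum 10^(L/10).
air handling unit: 69.3 − 20·log₁₀(32.6/3.9) = 69.3 − 18.44 = 50.86 dB.
refrigeration condenser: 79.9 − 20·log₁₀(32.9/3.9) = 79.9 − 18.52 = 61.38 dB.
compressor: 87.5 − 20·log₁₀(20.0/3.9) = 87.5 − 14.20 = 73.30 dB.
Σ 10^(L/10) = 2.288e+07 → L_total = 10·log₁₀(2.288e+07) = 73.59 dB.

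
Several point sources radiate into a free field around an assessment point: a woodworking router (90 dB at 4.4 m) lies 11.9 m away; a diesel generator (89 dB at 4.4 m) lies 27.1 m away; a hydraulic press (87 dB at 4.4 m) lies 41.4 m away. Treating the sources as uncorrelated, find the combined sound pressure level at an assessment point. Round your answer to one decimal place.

82.1 dB

First find each source's level at the receiver (point-source: −20·log₁₀(r/r_ref)), then combine on an intensity basis.
woodworking router: 90 − 20·log₁₀(11.9/4.4) = 90 − 8.64 = 81.36 dB.
diesel generator: 89 − 20·log₁₀(27.1/4.4) = 89 − 15.79 = 73.21 dB.
hydraulic press: 87 − 20·log₁₀(41.4/4.4) = 87 − 19.47 = 67.53 dB.
Σ 10^(L/10) = 1.633e+08 → L_total = 10·log₁₀(1.633e+08) = 82.13 dB.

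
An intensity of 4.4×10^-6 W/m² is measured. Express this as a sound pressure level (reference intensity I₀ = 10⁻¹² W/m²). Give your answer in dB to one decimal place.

I/I₀ = 4.4×10^-6/10⁻¹² = 4.4×10^6, and L = 10·log₁₀(I/I₀).
L = 10·(0.6435 + 6) = 66.43 dB.

66.4 dB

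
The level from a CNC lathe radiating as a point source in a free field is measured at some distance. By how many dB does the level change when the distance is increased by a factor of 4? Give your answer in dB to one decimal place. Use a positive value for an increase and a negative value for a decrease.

-12.0 dB

A point source loses 6 dB per doubling of distance; generally ΔL = −20·log₁₀(r₂/r₁).
ΔL = −20·log₁₀(4) = -12.04 dB.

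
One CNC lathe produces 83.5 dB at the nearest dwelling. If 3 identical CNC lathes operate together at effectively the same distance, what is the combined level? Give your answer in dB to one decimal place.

88.3 dB

N identical incoherent sources raise the level by 10·log₁₀ N.
L_total = 83.5 + 10·log₁₀(3) = 83.5 + 4.771 = 88.27 dB.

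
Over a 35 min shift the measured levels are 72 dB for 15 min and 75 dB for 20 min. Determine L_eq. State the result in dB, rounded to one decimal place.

The energy average is taken in the linear domain: L_eq = 10·log₁₀[(Σ tᵢ·10^(Lᵢ/10))/T], T = 35 min.
Σ tᵢ·10^(Lᵢ/10) = 15·10^(72/10) + 20·10^(75/10) = 8.702e+08.
L_eq = 10·log₁₀(8.702e+08/35) = 73.96 dB.

74.0 dB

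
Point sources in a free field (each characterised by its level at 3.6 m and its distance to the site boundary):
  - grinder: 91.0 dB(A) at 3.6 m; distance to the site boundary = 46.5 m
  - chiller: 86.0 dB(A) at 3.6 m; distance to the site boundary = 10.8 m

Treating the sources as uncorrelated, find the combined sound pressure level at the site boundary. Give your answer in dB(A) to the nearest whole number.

Apply inverse-square spreading to bring every level to the receiver, then sum 10^(L/10).
grinder: 91.0 − 20·log₁₀(46.5/3.6) = 91.0 − 22.22 = 68.78 dB(A).
chiller: 86.0 − 20·log₁₀(10.8/3.6) = 86.0 − 9.54 = 76.46 dB(A).
Σ 10^(L/10) = 5.178e+07 → L_total = 10·log₁₀(5.178e+07) = 77.14 dB(A).

77 dB(A)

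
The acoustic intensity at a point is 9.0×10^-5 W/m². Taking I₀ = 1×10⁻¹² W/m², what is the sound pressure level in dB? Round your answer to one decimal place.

79.5 dB

Dividing by I₀ shifts the exponent by 12: I/I₀ = 9.0×10^7.
L = 10·(0.9542 + 7) = 79.54 dB.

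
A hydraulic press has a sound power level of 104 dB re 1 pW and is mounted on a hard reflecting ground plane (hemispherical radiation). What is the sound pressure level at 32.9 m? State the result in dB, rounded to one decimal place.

Free-field hemispherical radiation: L_p = L_w − 10·log₁₀(2π·r²), r = 32.9 m.
2π·r² = 6801 m², 10·log₁₀ of that is 38.326 dB.
L_p = 104 − 38.326 = 65.67 dB.

65.7 dB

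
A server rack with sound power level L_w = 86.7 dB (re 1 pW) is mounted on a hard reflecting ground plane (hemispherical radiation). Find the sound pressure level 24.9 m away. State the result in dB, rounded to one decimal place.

The power spreads over a hemisphere of area 2π·r², so L_p = L_w − 10·log₁₀(2π·r²).
2π·r² = 3896 m², 10·log₁₀ of that is 35.906 dB.
L_p = 86.7 − 35.906 = 50.79 dB.

50.8 dB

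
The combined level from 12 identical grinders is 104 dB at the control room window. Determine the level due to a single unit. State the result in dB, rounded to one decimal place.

93.2 dB

For N identical incoherent sources L_total = L₁ + 10·log₁₀ N, so L₁ = 104 − 10·log₁₀(12) = 104 − 10.792.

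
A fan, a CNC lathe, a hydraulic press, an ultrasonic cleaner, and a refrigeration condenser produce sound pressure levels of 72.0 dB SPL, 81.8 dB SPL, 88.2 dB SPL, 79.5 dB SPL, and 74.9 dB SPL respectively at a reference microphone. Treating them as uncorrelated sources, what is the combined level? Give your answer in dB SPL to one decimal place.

89.8 dB SPL

Incoherent sources combine by intensity addition: L_total = 10·log₁₀(Σ 10^(L_i/10)).
Σ 10^(L/10) = 10^(72.0/10) + 10^(81.8/10) + 10^(88.2/10) + 10^(79.5/10) + 10^(74.9/10) = 9.479e+08.
L_total = 10·log₁₀(9.479e+08) = 89.77 dB SPL.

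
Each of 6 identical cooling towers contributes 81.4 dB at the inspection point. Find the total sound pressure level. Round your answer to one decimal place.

With 6 equal, uncorrelated contributions the intensity is 6× that of one unit, giving a rise of 10·log₁₀ 6.
L_total = 81.4 + 10·log₁₀(6) = 81.4 + 7.782 = 89.18 dB.

89.2 dB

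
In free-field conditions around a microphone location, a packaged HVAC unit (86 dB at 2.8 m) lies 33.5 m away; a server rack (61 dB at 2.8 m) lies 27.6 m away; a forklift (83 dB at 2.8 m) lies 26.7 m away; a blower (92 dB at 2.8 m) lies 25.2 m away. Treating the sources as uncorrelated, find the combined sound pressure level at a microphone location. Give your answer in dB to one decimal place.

Propagate each source to the receiver with L = L_ref − 20·log₁₀(r/r_ref), then add intensities.
packaged HVAC unit: 86 − 20·log₁₀(33.5/2.8) = 86 − 21.56 = 64.44 dB.
server rack: 61 − 20·log₁₀(27.6/2.8) = 61 − 19.88 = 41.12 dB.
forklift: 83 − 20·log₁₀(26.7/2.8) = 83 − 19.59 = 63.41 dB.
blower: 92 − 20·log₁₀(25.2/2.8) = 92 − 19.08 = 72.92 dB.
Σ 10^(L/10) = 2.455e+07 → L_total = 10·log₁₀(2.455e+07) = 73.90 dB.

73.9 dB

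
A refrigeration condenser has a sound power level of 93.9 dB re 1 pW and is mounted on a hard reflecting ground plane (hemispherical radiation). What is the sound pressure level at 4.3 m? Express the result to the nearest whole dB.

The power spreads over a hemisphere of area 2π·r², so L_p = L_w − 10·log₁₀(2π·r²).
2π·r² = 116.2 m², 10·log₁₀ of that is 20.651 dB.
L_p = 93.9 − 20.651 = 73.25 dB.

73 dB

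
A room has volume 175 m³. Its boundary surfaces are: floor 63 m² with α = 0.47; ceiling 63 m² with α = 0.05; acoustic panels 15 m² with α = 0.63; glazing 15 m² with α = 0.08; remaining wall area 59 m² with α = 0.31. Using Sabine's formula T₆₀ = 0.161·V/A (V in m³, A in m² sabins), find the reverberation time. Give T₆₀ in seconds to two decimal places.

0.46 s

A = Σ Sᵢαᵢ = 63·0.47 + 63·0.05 + 15·0.63 + 15·0.08 + 59·0.31 = 61.70 m².
T₆₀ = 0.161·V/A = 0.161·175/61.70 = 0.457 s.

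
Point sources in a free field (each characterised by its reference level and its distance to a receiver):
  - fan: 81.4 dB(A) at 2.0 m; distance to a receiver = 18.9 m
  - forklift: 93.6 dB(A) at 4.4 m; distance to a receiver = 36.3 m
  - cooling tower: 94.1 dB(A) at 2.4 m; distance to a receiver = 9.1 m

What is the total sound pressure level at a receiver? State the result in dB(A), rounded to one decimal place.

Propagate each source to the receiver with L = L_ref − 20·log₁₀(r/r_ref), then add intensities.
fan: 81.4 − 20·log₁₀(18.9/2.0) = 81.4 − 19.51 = 61.89 dB(A).
forklift: 93.6 − 20·log₁₀(36.3/4.4) = 93.6 − 18.33 = 75.27 dB(A).
cooling tower: 94.1 − 20·log₁₀(9.1/2.4) = 94.1 − 11.58 = 82.52 dB(A).
Σ 10^(L/10) = 2.140e+08 → L_total = 10·log₁₀(2.140e+08) = 83.30 dB(A).

83.3 dB(A)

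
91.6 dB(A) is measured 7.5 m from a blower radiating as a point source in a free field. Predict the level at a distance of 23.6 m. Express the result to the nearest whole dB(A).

82 dB(A)

For a point source, L₂ = L₁ − 20·log₁₀(r₂/r₁).
L₂ = 91.6 − 20·log₁₀(23.6/7.5) = 91.6 − 9.957 = 81.64 dB(A).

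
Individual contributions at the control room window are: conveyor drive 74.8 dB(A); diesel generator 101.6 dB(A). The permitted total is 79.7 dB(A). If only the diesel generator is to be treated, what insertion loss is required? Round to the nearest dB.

24 dB

Everything except the diesel generator sums to 10^(74.8/10) = 3.020e+07 in linear terms, 74.80 dB(A).
To meet 79.7 dB(A) overall, the treated diesel generator may contribute at most 10^(79.7/10) − 3.020e+07 = 6.313e+07, i.e. 78.00 dB(A).
So the diesel generator must be reduced from 101.6 to 78.00 dB(A): IL = 23.60 dB.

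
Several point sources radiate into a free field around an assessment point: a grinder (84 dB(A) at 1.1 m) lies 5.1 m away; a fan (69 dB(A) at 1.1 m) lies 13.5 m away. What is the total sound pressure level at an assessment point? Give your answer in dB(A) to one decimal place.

First find each source's level at the receiver (point-source: −20·log₁₀(r/r_ref)), then combine on an intensity basis.
grinder: 84 − 20·log₁₀(5.1/1.1) = 84 − 13.32 = 70.68 dB(A).
fan: 69 − 20·log₁₀(13.5/1.1) = 69 − 21.78 = 47.22 dB(A).
Σ 10^(L/10) = 1.174e+07 → L_total = 10·log₁₀(1.174e+07) = 70.70 dB(A).

70.7 dB(A)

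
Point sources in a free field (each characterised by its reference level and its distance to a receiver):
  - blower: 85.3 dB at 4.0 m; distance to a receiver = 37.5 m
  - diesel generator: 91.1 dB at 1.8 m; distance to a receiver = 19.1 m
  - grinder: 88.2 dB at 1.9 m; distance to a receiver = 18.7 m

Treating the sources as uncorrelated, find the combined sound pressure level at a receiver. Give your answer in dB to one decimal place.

First find each source's level at the receiver (point-source: −20·log₁₀(r/r_ref)), then combine on an intensity basis.
blower: 85.3 − 20·log₁₀(37.5/4.0) = 85.3 − 19.44 = 65.86 dB.
diesel generator: 91.1 − 20·log₁₀(19.1/1.8) = 91.1 − 20.52 = 70.58 dB.
grinder: 88.2 − 20·log₁₀(18.7/1.9) = 88.2 − 19.86 = 68.34 dB.
Σ 10^(L/10) = 2.212e+07 → L_total = 10·log₁₀(2.212e+07) = 73.45 dB.

73.4 dB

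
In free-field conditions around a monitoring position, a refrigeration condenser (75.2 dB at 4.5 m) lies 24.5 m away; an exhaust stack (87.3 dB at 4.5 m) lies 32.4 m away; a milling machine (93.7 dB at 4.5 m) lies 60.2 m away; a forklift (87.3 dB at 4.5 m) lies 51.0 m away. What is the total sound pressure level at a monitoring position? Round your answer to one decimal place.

Apply inverse-square spreading to bring every level to the receiver, then sum 10^(L/10).
refrigeration condenser: 75.2 − 20·log₁₀(24.5/4.5) = 75.2 − 14.72 = 60.48 dB.
exhaust stack: 87.3 − 20·log₁₀(32.4/4.5) = 87.3 − 17.15 = 70.15 dB.
milling machine: 93.7 − 20·log₁₀(60.2/4.5) = 93.7 − 22.53 = 71.17 dB.
forklift: 87.3 − 20·log₁₀(51.0/4.5) = 87.3 − 21.09 = 66.21 dB.
Σ 10^(L/10) = 2.876e+07 → L_total = 10·log₁₀(2.876e+07) = 74.59 dB.

74.6 dB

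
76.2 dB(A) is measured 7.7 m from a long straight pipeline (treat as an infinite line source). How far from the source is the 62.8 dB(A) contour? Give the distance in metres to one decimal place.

168.5 m

The 13.4 dB drop corresponds to a distance ratio of 10^(13.4/10) for a line source.
r₂ = 7.7·10^((76.2−62.8)/10) = 7.7·10^(13.4/10) = 168.46 m.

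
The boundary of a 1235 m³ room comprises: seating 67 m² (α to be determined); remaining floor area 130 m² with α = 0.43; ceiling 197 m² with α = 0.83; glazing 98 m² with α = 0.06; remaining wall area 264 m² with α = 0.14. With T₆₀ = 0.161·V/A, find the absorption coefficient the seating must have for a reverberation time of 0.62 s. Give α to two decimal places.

0.87

A = 0.161·V/T₆₀ = 0.161·1235/0.62 = 320.70 m² sabins.
Absorption from the other surfaces = 130·0.43 + 197·0.83 + 98·0.06 + 264·0.14 = 262.25 m², so the seating must supply 58.45 m² over 67 m².
α = 58.45/67 = 0.872.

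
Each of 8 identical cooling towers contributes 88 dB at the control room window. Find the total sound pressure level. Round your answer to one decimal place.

97.0 dB

N identical incoherent sources raise the level by 10·log₁₀ N.
L_total = 88 + 10·log₁₀(8) = 88 + 9.031 = 97.03 dB.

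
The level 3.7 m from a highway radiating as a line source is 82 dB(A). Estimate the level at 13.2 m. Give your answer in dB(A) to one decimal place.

For a line source, L₂ = L₁ − 10·log₁₀(r₂/r₁).
L₂ = 82 − 10·log₁₀(13.2/3.7) = 82 − 5.524 = 76.48 dB(A).

76.5 dB(A)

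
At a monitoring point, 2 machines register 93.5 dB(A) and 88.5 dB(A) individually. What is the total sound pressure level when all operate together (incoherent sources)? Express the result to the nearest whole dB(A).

95 dB(A)

Incoherent sources combine by intensity addition: L_total = 10·log₁₀(Σ 10^(L_i/10)).
Σ 10^(L/10) = 10^(93.5/10) + 10^(88.5/10) = 2.947e+09.
L_total = 10·log₁₀(2.947e+09) = 94.69 dB(A).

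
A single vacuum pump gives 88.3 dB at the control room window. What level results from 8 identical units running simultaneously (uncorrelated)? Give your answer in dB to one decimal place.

L_total = L₁ + 10·log₁₀ N for N identical incoherent sources.
L_total = 88.3 + 10·log₁₀(8) = 88.3 + 9.031 = 97.33 dB.

97.3 dB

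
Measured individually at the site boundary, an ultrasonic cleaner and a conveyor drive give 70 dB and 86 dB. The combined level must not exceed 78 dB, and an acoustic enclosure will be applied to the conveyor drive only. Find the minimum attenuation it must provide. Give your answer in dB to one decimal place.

Everything except the conveyor drive sums to 10^(70/10) = 1.000e+07 in linear terms, 70.00 dB.
To meet 78 dB overall, the treated conveyor drive may contribute at most 10^(78/10) − 1.000e+07 = 5.310e+07, i.e. 77.25 dB.
So the conveyor drive must be reduced from 86 to 77.25 dB: IL = 8.75 dB.

8.7 dB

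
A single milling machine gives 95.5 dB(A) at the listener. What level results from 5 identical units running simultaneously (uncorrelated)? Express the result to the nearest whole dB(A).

N identical incoherent sources raise the level by 10·log₁₀ N.
L_total = 95.5 + 10·log₁₀(5) = 95.5 + 6.990 = 102.49 dB(A).

102 dB(A)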